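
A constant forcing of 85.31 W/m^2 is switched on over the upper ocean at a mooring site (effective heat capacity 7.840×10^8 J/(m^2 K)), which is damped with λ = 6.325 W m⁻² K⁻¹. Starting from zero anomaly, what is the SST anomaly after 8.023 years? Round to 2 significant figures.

12 K

Areal heat capacity C = 7.840×10^8 J/(m^2 K) (given).
τ = C / λ = 7.84×10^8 / 6.325 = 1.24×10^8 s.
Equilibrium anomaly ΔT_eq = F / λ = 85.31 / 6.325 = 13.5 K.
t = 8.023 years = 2.53×10^8 s, so t/τ = 2.04.
ΔT(t) = ΔT_eq (1 − e^(−t/τ)) = 13.5 × (1 − e^−2.04) = 11.7 K.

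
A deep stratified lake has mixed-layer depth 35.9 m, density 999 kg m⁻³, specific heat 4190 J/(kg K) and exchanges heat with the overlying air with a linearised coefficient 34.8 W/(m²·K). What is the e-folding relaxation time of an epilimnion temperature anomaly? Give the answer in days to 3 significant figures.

50.0 days

Areal heat capacity C = ρ c_p D = 999 × 4190 × 35.9 = 1.50×10^8 J m⁻² K⁻¹.
Relaxation time τ = C / λ = 1.50×10^8 / 34.8 = 4.32×10^6 s.
In days: 4.32×10^6 s / (86400 s/day) = 50.0 days.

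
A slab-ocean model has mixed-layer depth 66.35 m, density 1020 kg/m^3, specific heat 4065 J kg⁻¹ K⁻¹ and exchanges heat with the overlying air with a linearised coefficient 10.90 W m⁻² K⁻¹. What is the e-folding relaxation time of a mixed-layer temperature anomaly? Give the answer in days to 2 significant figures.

Areal heat capacity C = ρ c_p D = 1020 × 4065 × 66.35 = 2.75×10^8 J/(m^2 K).
Relaxation time τ = C / λ = 2.75×10^8 / 10.90 = 2.52×10^7 s.
In days: 2.52×10^7 s / (86400 s/day) = 292 days.

290 days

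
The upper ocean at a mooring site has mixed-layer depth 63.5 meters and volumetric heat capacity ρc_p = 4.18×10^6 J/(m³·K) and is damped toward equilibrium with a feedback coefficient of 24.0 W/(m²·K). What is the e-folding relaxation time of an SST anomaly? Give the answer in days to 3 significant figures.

Areal heat capacity C = ρc_p × D = 4.18×10^6 × 63.5 = 2.65×10^8 J m⁻² K⁻¹.
Relaxation time τ = C / λ = 2.65×10^8 / 24.0 = 1.11×10^7 s.
In days: 1.11×10^7 s / (86400 s/day) = 128 days.

128 days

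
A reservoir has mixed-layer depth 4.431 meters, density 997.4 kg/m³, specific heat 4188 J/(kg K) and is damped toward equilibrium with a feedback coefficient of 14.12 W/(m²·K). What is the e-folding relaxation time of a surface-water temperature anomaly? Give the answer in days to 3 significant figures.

15.2 days

Areal heat capacity C = ρ c_p D = 997.4 × 4188 × 4.431 = 1.85×10^7 J/(m²·K).
Relaxation time τ = C / λ = 1.85×10^7 / 14.12 = 1.31×10^6 s.
In days: 1.31×10^6 s / (86400 s/day) = 15.2 days.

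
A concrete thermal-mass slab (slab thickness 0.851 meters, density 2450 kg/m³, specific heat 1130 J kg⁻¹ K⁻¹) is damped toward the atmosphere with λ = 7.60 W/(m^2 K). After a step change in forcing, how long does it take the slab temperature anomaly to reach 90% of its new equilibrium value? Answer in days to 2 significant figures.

Areal heat capacity C = ρ c_p D = 2450 × 1130 × 0.851 = 2.36×10^6 J m⁻² K⁻¹.
τ = C / λ = 2.36×10^6 / 7.60 = 3.10×10^5 s.
Fraction reached: 1 − e^(−t/τ) = 0.90 ⇒ t = −τ ln(1 − 0.90) = τ × 2.30.
t = 7.14×10^5 s = 8.26 days.

8.3 days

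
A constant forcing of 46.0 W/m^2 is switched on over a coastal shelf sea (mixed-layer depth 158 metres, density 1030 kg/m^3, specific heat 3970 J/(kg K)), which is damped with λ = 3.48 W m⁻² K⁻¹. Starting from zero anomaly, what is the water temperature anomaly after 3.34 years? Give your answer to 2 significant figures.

5.7 K

Areal heat capacity C = ρ c_p D = 1030 × 3970 × 158 = 6.46×10^8 J m⁻² K⁻¹.
τ = C / λ = 6.46×10^8 / 3.48 = 1.86×10^8 s.
Equilibrium anomaly ΔT_eq = F / λ = 46.0 / 3.48 = 13.2 K.
t = 3.34 years = 1.05×10^8 s, so t/τ = 0.568.
ΔT(t) = ΔT_eq (1 − e^(−t/τ)) = 13.2 × (1 − e^−0.568) = 5.73 K.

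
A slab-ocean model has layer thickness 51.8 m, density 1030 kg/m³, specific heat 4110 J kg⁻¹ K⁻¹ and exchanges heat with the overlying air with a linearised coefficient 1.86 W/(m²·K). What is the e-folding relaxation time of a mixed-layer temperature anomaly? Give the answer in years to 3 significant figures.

Areal heat capacity C = ρ c_p D = 1030 × 4110 × 51.8 = 2.19×10^8 J/(m²·K).
Relaxation time τ = C / λ = 2.19×10^8 / 1.86 = 1.18×10^8 s.
In years: 1.18×10^8 s / (3.156×10^7 s/year) = 3.74 years.

3.74 years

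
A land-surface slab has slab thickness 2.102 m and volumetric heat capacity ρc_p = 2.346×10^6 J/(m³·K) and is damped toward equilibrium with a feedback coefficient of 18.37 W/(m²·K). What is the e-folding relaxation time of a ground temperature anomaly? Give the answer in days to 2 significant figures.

Areal heat capacity C = ρc_p × D = 2.346×10^6 × 2.102 = 4.93×10^6 J m⁻² K⁻¹.
Relaxation time τ = C / λ = 4.93×10^6 / 18.37 = 2.68×10^5 s.
In days: 2.68×10^5 s / (86400 s/day) = 3.11 days.

3.1 days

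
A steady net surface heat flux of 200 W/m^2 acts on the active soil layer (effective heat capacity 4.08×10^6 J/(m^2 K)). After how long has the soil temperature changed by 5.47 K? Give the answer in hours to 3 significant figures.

31.0 hours

Areal heat capacity C = 4.08×10^6 J/(m^2 K) (given).
Time required: Δt = C ΔT / F = 4.08×10^6 × 5.47 / 200 = 1.12×10^5 s.
In hours: 1.12×10^5 s / (3600 s/hour) = 31.0 hours.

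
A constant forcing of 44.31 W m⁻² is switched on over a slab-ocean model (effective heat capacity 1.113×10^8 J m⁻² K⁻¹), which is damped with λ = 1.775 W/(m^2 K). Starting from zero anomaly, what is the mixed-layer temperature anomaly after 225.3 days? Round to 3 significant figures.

Areal heat capacity C = 1.113×10^8 J m⁻² K⁻¹ (given).
τ = C / λ = 1.11×10^8 / 1.775 = 6.27×10^7 s.
Equilibrium anomaly ΔT_eq = F / λ = 44.31 / 1.775 = 25.0 K.
t = 225.3 days = 1.95×10^7 s, so t/τ = 0.310.
ΔT(t) = ΔT_eq (1 − e^(−t/τ)) = 25.0 × (1 − e^−0.310) = 6.66 K.

6.66 K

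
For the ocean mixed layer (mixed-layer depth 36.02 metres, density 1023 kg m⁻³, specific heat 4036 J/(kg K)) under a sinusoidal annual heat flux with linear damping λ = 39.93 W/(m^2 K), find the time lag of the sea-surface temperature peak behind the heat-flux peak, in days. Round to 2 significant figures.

37 days

Areal heat capacity C = ρ c_p D = 1023 × 4036 × 36.02 = 1.49×10^8 J/(m²·K).
ω = 2π / 3.15×10^7 s = 1.99×10^-7 s⁻¹.
Phase lag φ = arctan(Cω/λ) = arctan(29.6/39.93) = 0.638 rad.
Time lag = φ / ω = 0.638 / 1.99×10^-7 = 3.20×10^6 s = 37.1 days.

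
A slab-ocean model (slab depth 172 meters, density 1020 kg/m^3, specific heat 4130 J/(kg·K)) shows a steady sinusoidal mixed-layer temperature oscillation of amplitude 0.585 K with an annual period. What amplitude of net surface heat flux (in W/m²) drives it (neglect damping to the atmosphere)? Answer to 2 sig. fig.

84

Areal heat capacity C = ρ c_p D = 1020 × 4130 × 172 = 7.25×10^8 J m⁻² K⁻¹.
ω = 2π / 3.15×10^7 s = 1.99×10^-7 s⁻¹.
Cω = 7.25×10^8 × 1.99×10^-7 = 144 W/(m²·K).
F₀ = A × Cω = 0.585 × 144 = 84.5 W/m².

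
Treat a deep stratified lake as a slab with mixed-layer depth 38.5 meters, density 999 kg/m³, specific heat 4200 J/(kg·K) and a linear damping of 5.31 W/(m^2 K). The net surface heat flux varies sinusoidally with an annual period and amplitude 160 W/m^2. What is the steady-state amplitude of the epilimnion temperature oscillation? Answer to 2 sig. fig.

4.9 K

Areal heat capacity C = ρ c_p D = 999 × 4200 × 38.5 = 1.62×10^8 J/(m^2 K).
Angular frequency ω = 2π / T = 2π / 3.15×10^7 s = 1.99×10^-7 s⁻¹.
√((Cω)² + λ²) = √((32.2)² + 5.31²) = 32.6 W/(m²·K).
Amplitude A = F₀ / √((Cω)²+λ²) = 160 / 32.6 = 4.91 K.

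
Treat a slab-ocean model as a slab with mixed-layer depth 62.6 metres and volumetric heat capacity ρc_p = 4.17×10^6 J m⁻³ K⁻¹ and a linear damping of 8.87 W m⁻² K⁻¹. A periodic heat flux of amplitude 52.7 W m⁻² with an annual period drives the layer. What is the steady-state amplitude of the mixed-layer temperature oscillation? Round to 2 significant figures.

Areal heat capacity C = ρc_p × D = 4.17×10^6 × 62.6 = 2.61×10^8 J/(m²·K).
Angular frequency ω = 2π / T = 2π / 3.15×10^7 s = 1.99×10^-7 s⁻¹.
√((Cω)² + λ²) = √((52.0)² + 8.87²) = 52.8 W/(m²·K).
Amplitude A = F₀ / √((Cω)²+λ²) = 52.7 / 52.8 = 0.999 K.

1.0 K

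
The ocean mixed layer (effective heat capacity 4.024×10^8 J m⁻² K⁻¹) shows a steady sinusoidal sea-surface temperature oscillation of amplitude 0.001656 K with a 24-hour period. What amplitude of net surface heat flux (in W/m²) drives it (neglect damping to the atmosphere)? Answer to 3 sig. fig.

48.5

Areal heat capacity C = 4.024×10^8 J m⁻² K⁻¹ (given).
ω = 2π / 86400 s = 7.27×10^-5 s⁻¹.
Cω = 4.02×10^8 × 7.27×10^-5 = 29300 W/(m²·K).
F₀ = A × Cω = 0.001656 × 29300 = 48.5 W/m².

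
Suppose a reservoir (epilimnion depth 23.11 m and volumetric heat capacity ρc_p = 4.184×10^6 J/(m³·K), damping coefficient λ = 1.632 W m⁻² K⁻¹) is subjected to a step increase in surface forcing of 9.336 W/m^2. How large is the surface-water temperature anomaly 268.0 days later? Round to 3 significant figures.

1.85 K

Areal heat capacity C = ρc_p × D = 4.184×10^6 × 23.11 = 9.67×10^7 J/(m²·K).
τ = C / λ = 9.67×10^7 / 1.632 = 5.92×10^7 s.
Equilibrium anomaly ΔT_eq = F / λ = 9.336 / 1.632 = 5.72 K.
t = 268.0 days = 2.32×10^7 s, so t/τ = 0.391.
ΔT(t) = ΔT_eq (1 − e^(−t/τ)) = 5.72 × (1 − e^−0.391) = 1.85 K.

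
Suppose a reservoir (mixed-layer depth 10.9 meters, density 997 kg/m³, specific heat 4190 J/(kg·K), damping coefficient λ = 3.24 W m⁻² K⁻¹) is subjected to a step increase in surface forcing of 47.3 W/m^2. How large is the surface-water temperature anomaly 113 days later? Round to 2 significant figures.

7.3 K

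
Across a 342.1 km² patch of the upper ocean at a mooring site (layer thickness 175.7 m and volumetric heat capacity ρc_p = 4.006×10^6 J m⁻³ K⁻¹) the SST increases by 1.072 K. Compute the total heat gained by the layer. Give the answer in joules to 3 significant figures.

Areal heat capacity C = ρc_p × D = 4.006×10^6 × 175.7 = 7.04×10^8 J m⁻² K⁻¹.
Heat per unit area: q = C ΔT = 7.04×10^8 × 1.072 = 7.55×10^8 J/m².
Total heat: Q = q × A = 7.55×10^8 × (342.1 × 10⁶ m²) = 2.58×10^17 J.

2.58×10^17 J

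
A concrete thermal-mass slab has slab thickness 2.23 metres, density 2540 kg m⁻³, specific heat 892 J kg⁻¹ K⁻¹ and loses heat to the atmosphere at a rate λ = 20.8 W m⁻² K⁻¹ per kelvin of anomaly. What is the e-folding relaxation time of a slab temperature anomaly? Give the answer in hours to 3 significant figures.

Areal heat capacity C = ρ c_p D = 2540 × 892 × 2.23 = 5.05×10^6 J/(m^2 K).
Relaxation time τ = C / λ = 5.05×10^6 / 20.8 = 2.43×10^5 s.
In hours: 2.43×10^5 s / (3600 s/hour) = 67.5 hours.

67.5 hours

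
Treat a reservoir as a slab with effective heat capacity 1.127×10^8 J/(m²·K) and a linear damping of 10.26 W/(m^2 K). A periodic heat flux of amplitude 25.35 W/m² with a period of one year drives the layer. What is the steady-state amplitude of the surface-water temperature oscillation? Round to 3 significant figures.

1.03 K

Areal heat capacity C = 1.127×10^8 J/(m²·K) (given).
Angular frequency ω = 2π / T = 2π / 3.15×10^7 s = 1.99×10^-7 s⁻¹.
√((Cω)² + λ²) = √((22.5)² + 10.26²) = 24.7 W/(m²·K).
Amplitude A = F₀ / √((Cω)²+λ²) = 25.35 / 24.7 = 1.03 K.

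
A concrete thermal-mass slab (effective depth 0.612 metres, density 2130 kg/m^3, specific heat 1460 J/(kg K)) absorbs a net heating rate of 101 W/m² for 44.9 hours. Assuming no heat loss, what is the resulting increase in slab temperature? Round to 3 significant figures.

Areal heat capacity C = ρ c_p D = 2130 × 1460 × 0.612 = 1.90×10^6 J/(m²·K).
Net heat input Q = F Δt = 101 × (44.9 hours × 3600 s/hour) = 1.63×10^7 J/m².
ΔT = Q / C = 1.63×10^7 / 1.90×10^6 = 8.58 K.

8.58 K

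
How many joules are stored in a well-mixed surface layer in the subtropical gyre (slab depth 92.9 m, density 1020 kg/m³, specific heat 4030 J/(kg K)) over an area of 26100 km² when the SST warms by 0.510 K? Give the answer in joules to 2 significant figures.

Areal heat capacity C = ρ c_p D = 1020 × 4030 × 92.9 = 3.82×10^8 J/(m^2 K).
Heat per unit area: q = C ΔT = 3.82×10^8 × 0.510 = 1.95×10^8 J/m².
Total heat: Q = q × A = 1.95×10^8 × (26100 × 10⁶ m²) = 5.08×10^18 J.

5.1×10^18 J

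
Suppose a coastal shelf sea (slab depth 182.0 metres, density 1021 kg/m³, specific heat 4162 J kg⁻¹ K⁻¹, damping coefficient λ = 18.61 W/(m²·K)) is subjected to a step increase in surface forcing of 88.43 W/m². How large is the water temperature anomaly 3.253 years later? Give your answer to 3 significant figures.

Areal heat capacity C = ρ c_p D = 1021 × 4162 × 182.0 = 7.73×10^8 J m⁻² K⁻¹.
τ = C / λ = 7.73×10^8 / 18.61 = 4.16×10^7 s.
Equilibrium anomaly ΔT_eq = F / λ = 88.43 / 18.61 = 4.75 K.
t = 3.253 years = 1.03×10^8 s, so t/τ = 2.47.
ΔT(t) = ΔT_eq (1 − e^(−t/τ)) = 4.75 × (1 − e^−2.47) = 4.35 K.

4.35 K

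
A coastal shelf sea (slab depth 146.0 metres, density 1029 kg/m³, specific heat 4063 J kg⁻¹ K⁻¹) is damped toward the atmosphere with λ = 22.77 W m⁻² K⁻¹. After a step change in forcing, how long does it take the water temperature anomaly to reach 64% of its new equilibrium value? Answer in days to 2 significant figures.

Areal heat capacity C = ρ c_p D = 1029 × 4063 × 146.0 = 6.10×10^8 J/(m²·K).
τ = C / λ = 6.10×10^8 / 22.77 = 2.68×10^7 s.
Fraction reached: 1 − e^(−t/τ) = 0.64 ⇒ t = −τ ln(1 − 0.64) = τ × 1.02.
t = 2.74×10^7 s = 317 days.

320 days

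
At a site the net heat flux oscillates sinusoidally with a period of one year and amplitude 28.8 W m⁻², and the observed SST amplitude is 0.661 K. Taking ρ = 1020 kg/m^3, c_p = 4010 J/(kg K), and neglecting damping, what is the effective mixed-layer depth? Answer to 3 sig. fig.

53.5 m

ω = 2π / 3.15×10^7 s = 1.99×10^-7 s⁻¹.
Required C = F₀ / (A ω) = 28.8 / (0.661 × 1.99×10^-7) = 2.19×10^8 J/(m²·K).
D = C / (ρ c_p) = 2.19×10^8 / (1020 × 4010) = 53.5 m.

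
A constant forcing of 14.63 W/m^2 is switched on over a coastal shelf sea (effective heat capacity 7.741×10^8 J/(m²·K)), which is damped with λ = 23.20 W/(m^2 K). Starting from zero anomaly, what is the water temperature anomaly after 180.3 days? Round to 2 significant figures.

Areal heat capacity C = 7.741×10^8 J/(m²·K) (given).
τ = C / λ = 7.74×10^8 / 23.20 = 3.34×10^7 s.
Equilibrium anomaly ΔT_eq = F / λ = 14.63 / 23.20 = 0.631 K.
t = 180.3 days = 1.56×10^7 s, so t/τ = 0.467.
ΔT(t) = ΔT_eq (1 − e^(−t/τ)) = 0.631 × (1 − e^−0.467) = 0.235 K.

0.24 K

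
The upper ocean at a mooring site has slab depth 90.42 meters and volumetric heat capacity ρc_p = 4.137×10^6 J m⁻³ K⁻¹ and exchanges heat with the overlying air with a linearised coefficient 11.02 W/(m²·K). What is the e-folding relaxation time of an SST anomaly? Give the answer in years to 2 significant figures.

1.1 years

Areal heat capacity C = ρc_p × D = 4.137×10^6 × 90.42 = 3.74×10^8 J m⁻² K⁻¹.
Relaxation time τ = C / λ = 3.74×10^8 / 11.02 = 3.39×10^7 s.
In years: 3.39×10^7 s / (3.156×10^7 s/year) = 1.08 years.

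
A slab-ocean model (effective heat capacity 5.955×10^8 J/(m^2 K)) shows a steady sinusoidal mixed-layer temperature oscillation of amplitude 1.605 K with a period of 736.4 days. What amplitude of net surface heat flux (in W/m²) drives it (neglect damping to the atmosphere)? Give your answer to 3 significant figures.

94.4

Areal heat capacity C = 5.955×10^8 J/(m^2 K) (given).
ω = 2π / 6.36×10^7 s = 9.88×10^-8 s⁻¹.
Cω = 5.96×10^8 × 9.88×10^-8 = 58.8 W/(m²·K).
F₀ = A × Cω = 1.605 × 58.8 = 94.4 W/m².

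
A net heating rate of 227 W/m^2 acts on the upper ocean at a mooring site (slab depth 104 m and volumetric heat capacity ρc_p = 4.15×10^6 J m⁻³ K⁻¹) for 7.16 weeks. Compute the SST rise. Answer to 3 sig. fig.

2.28 K

Areal heat capacity C = ρc_p × D = 4.15×10^6 × 104 = 4.32×10^8 J/(m^2 K).
Net heat input Q = F Δt = 227 × (7.16 weeks × 6.048×10^5 s/week) = 9.83×10^8 J/m².
ΔT = Q / C = 9.83×10^8 / 4.32×10^8 = 2.28 K.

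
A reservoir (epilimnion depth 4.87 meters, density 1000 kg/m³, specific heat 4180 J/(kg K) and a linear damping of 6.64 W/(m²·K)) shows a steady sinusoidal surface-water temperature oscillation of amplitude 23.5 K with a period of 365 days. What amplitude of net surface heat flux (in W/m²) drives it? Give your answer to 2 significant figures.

180

Areal heat capacity C = ρ c_p D = 1000 × 4180 × 4.87 = 2.04×10^7 J/(m²·K).
ω = 2π / 3.15×10^7 s = 1.99×10^-7 s⁻¹.
√((Cω)² + λ²) = √((4.06)² + 6.64²) = 7.78 W/(m²·K).
F₀ = A × √((Cω)²+λ²) = 23.5 × 7.78 = 183 W/m².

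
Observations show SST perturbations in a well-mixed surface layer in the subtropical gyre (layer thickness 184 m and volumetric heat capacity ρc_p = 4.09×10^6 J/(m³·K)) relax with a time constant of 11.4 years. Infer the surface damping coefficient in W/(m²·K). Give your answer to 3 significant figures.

Areal heat capacity C = ρc_p × D = 4.09×10^6 × 184 = 7.53×10^8 J m⁻² K⁻¹.
τ = 11.4 years = 3.60×10^8 s.
λ = C / τ = 7.53×10^8 / 3.60×10^8 = 2.09 W/(m²·K).

2.09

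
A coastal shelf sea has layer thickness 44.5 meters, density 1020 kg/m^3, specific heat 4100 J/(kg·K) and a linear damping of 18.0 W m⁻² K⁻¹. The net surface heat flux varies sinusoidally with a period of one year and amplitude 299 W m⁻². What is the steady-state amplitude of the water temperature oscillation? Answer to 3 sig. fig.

7.25 K

Areal heat capacity C = ρ c_p D = 1020 × 4100 × 44.5 = 1.86×10^8 J m⁻² K⁻¹.
Angular frequency ω = 2π / T = 2π / 3.15×10^7 s = 1.99×10^-7 s⁻¹.
√((Cω)² + λ²) = √((37.1)² + 18.0²) = 41.2 W/(m²·K).
Amplitude A = F₀ / √((Cω)²+λ²) = 299 / 41.2 = 7.25 K.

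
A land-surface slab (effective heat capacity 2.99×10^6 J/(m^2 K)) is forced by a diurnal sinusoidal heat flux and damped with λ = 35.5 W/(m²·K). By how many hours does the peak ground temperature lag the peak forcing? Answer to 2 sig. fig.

5.4 hours

Areal heat capacity C = 2.99×10^6 J/(m^2 K) (given).
ω = 2π / 86400 s = 7.27×10^-5 s⁻¹.
Phase lag φ = arctan(Cω/λ) = arctan(217/35.5) = 1.41 rad.
Time lag = φ / ω = 1.41 / 7.27×10^-5 = 19400 s = 5.38 hours.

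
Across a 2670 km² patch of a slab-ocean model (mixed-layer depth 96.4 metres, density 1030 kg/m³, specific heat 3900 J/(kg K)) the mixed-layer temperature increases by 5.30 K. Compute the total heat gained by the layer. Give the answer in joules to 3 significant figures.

5.48×10^18 J

Areal heat capacity C = ρ c_p D = 1030 × 3900 × 96.4 = 3.87×10^8 J/(m²·K).
Heat per unit area: q = C ΔT = 3.87×10^8 × 5.30 = 2.05×10^9 J/m².
Total heat: Q = q × A = 2.05×10^9 × (2670 × 10⁶ m²) = 5.48×10^18 J.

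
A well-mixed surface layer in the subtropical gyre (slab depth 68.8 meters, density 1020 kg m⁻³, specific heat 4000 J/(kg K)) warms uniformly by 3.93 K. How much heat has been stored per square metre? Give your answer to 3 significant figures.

1.10×10^9

Areal heat capacity C = ρ c_p D = 1020 × 4000 × 68.8 = 2.81×10^8 J m⁻² K⁻¹.
ΔQ = C ΔT = 2.81×10^8 × 3.93 = 1.10×10^9 J/m².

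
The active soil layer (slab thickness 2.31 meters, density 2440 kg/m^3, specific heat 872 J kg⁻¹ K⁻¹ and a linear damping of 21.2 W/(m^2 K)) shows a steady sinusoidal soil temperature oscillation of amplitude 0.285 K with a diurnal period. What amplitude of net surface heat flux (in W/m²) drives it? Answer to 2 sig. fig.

100

Areal heat capacity C = ρ c_p D = 2440 × 872 × 2.31 = 4.91×10^6 J/(m^2 K).
ω = 2π / 86400 s = 7.27×10^-5 s⁻¹.
√((Cω)² + λ²) = √((357)² + 21.2²) = 358 W/(m²·K).
F₀ = A × √((Cω)²+λ²) = 0.285 × 358 = 102 W/m².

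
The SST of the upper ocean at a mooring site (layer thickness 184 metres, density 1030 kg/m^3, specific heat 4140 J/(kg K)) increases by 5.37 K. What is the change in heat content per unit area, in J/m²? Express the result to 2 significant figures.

4.2×10^9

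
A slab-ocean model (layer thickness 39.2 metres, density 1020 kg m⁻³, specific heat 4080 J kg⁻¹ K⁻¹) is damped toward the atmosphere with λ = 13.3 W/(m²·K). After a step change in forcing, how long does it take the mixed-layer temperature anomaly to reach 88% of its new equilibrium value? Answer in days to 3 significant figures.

Areal heat capacity C = ρ c_p D = 1020 × 4080 × 39.2 = 1.63×10^8 J m⁻² K⁻¹.
τ = C / λ = 1.63×10^8 / 13.3 = 1.23×10^7 s.
Fraction reached: 1 − e^(−t/τ) = 0.88 ⇒ t = −τ ln(1 − 0.88) = τ × 2.12.
t = 2.60×10^7 s = 301 days.

301 days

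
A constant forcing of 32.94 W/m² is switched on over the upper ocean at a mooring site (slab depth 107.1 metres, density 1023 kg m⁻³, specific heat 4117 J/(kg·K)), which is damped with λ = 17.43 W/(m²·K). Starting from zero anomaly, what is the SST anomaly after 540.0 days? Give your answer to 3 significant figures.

1.58 K

Areal heat capacity C = ρ c_p D = 1023 × 4117 × 107.1 = 4.51×10^8 J/(m^2 K).
τ = C / λ = 4.51×10^8 / 17.43 = 2.59×10^7 s.
Equilibrium anomaly ΔT_eq = F / λ = 32.94 / 17.43 = 1.89 K.
t = 540.0 days = 4.67×10^7 s, so t/τ = 1.80.
ΔT(t) = ΔT_eq (1 − e^(−t/τ)) = 1.89 × (1 − e^−1.80) = 1.58 K.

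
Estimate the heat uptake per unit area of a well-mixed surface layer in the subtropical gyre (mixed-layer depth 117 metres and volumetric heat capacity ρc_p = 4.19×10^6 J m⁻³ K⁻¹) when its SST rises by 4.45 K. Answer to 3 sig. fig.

Areal heat capacity C = ρc_p × D = 4.19×10^6 × 117 = 4.90×10^8 J m⁻² K⁻¹.
ΔQ = C ΔT = 4.90×10^8 × 4.45 = 2.18×10^9 J/m².

2.18×10^9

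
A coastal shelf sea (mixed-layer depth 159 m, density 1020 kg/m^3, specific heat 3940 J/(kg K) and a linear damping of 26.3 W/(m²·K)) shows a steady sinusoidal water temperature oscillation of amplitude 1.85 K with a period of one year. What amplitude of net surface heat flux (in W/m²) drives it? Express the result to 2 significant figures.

Areal heat capacity C = ρ c_p D = 1020 × 3940 × 159 = 6.39×10^8 J/(m^2 K).
ω = 2π / 3.15×10^7 s = 1.99×10^-7 s⁻¹.
√((Cω)² + λ²) = √((127)² + 26.3²) = 130 W/(m²·K).
F₀ = A × √((Cω)²+λ²) = 1.85 × 130 = 240 W/m².

240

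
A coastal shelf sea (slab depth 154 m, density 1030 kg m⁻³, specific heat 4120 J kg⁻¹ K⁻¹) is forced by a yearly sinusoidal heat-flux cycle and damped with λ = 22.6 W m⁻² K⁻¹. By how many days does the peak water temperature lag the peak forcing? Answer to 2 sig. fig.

Areal heat capacity C = ρ c_p D = 1030 × 4120 × 154 = 6.54×10^8 J m⁻² K⁻¹.
ω = 2π / 3.15×10^7 s = 1.99×10^-7 s⁻¹.
Phase lag φ = arctan(Cω/λ) = arctan(130/22.6) = 1.40 rad.
Time lag = φ / ω = 1.40 / 1.99×10^-7 = 7.02×10^6 s = 81.3 days.

81 days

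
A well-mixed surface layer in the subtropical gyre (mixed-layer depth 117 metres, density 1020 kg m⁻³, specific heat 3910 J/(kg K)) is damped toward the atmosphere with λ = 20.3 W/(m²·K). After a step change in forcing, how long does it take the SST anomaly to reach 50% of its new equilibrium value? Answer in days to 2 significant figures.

Areal heat capacity C = ρ c_p D = 1020 × 3910 × 117 = 4.67×10^8 J m⁻² K⁻¹.
τ = C / λ = 4.67×10^8 / 20.3 = 2.30×10^7 s.
Fraction reached: 1 − e^(−t/τ) = 0.50 ⇒ t = −τ ln(1 − 0.50) = τ × 0.693.
t = 1.59×10^7 s = 184 days.

180 days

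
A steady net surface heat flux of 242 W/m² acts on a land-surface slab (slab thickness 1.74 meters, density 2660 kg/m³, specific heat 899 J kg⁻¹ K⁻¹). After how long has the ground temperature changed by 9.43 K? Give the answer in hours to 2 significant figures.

Areal heat capacity C = ρ c_p D = 2660 × 899 × 1.74 = 4.16×10^6 J m⁻² K⁻¹.
Time required: Δt = C ΔT / F = 4.16×10^6 × 9.43 / 242 = 1.62×10^5 s.
In hours: 1.62×10^5 s / (3600 s/hour) = 45.0 hours.

45 hours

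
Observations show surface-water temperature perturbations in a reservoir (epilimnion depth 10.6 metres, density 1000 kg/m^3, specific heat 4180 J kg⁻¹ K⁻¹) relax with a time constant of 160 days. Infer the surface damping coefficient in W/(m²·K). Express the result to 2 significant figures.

3.2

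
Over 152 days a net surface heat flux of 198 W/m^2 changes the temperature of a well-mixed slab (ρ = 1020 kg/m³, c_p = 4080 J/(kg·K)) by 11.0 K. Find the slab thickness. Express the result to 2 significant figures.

57 m

Heat input Q = F Δt = 198 × 1.31×10^7 s = 2.60×10^9 J/m².
Required areal heat capacity C = Q / ΔT = 2.36×10^8 J/(m²·K).
Depth D = C / (ρ c_p) = 2.36×10^8 / (1020 × 4080) = 56.8 m.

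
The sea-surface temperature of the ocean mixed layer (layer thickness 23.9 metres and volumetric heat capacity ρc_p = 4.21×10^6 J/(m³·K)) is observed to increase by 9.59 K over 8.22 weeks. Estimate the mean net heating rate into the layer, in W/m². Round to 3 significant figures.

Areal heat capacity C = ρc_p × D = 4.21×10^6 × 23.9 = 1.01×10^8 J m⁻² K⁻¹.
Required heat per unit area: Q = C ΔT = 1.01×10^8 × 9.59 = 9.65×10^8 J/m².
Flux F = Q / Δt = 9.65×10^8 / 4.97×10^6 s = 194 W/m².

194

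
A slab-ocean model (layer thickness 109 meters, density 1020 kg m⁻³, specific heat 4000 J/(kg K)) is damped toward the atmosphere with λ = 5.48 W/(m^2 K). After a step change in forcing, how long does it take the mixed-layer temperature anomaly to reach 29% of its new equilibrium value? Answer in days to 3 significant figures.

322 days

Areal heat capacity C = ρ c_p D = 1020 × 4000 × 109 = 4.45×10^8 J m⁻² K⁻¹.
τ = C / λ = 4.45×10^8 / 5.48 = 8.12×10^7 s.
Fraction reached: 1 − e^(−t/τ) = 0.29 ⇒ t = −τ ln(1 − 0.29) = τ × 0.342.
t = 2.78×10^7 s = 322 days.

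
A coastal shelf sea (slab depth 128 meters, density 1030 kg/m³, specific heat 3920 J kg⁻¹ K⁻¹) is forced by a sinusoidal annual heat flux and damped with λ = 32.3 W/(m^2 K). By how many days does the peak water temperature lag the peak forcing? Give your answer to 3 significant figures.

Areal heat capacity C = ρ c_p D = 1030 × 3920 × 128 = 5.17×10^8 J/(m²·K).
ω = 2π / 3.15×10^7 s = 1.99×10^-7 s⁻¹.
Phase lag φ = arctan(Cω/λ) = arctan(103/32.3) = 1.27 rad.
Time lag = φ / ω = 1.27 / 1.99×10^-7 = 6.36×10^6 s = 73.6 days.

73.6 days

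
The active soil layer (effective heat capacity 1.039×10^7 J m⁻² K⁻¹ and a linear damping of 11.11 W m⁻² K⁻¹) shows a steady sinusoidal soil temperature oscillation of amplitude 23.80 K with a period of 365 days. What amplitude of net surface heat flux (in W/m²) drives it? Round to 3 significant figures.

269

Areal heat capacity C = 1.039×10^7 J m⁻² K⁻¹ (given).
ω = 2π / 3.15×10^7 s = 1.99×10^-7 s⁻¹.
√((Cω)² + λ²) = √((2.07)² + 11.11²) = 11.3 W/(m²·K).
F₀ = A × √((Cω)²+λ²) = 23.80 × 11.3 = 269 W/m².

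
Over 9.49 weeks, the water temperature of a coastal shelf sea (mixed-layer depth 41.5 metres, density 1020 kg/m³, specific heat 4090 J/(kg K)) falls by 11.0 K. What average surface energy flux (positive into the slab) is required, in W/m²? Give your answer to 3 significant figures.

Areal heat capacity C = ρ c_p D = 1020 × 4090 × 41.5 = 1.73×10^8 J m⁻² K⁻¹.
Required heat per unit area: Q = C ΔT = 1.73×10^8 × -11.0 = -1.90×10^9 J/m².
Flux F = Q / Δt = -1.90×10^9 / 5.74×10^6 s = -332 W/m².

-332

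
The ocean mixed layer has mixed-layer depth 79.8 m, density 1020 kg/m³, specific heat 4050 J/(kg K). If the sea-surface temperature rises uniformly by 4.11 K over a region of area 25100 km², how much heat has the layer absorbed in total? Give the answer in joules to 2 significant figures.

Areal heat capacity C = ρ c_p D = 1020 × 4050 × 79.8 = 3.30×10^8 J m⁻² K⁻¹.
Heat per unit area: q = C ΔT = 3.30×10^8 × 4.11 = 1.35×10^9 J/m².
Total heat: Q = q × A = 1.35×10^9 × (25100 × 10⁶ m²) = 3.40×10^19 J.

3.4×10^19 J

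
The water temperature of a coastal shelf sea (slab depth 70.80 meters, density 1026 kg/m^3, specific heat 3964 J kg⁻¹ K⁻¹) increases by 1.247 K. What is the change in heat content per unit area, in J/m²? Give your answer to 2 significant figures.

3.6×10^8

Areal heat capacity C = ρ c_p D = 1026 × 3964 × 70.80 = 2.88×10^8 J/(m^2 K).
ΔQ = C ΔT = 2.88×10^8 × 1.247 = 3.59×10^8 J/m².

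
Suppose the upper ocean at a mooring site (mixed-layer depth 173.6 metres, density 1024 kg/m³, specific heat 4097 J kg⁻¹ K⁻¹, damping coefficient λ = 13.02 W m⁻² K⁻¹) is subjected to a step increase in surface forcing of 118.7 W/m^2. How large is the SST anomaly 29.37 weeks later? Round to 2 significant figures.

Areal heat capacity C = ρ c_p D = 1024 × 4097 × 173.6 = 7.28×10^8 J/(m²·K).
τ = C / λ = 7.28×10^8 / 13.02 = 5.59×10^7 s.
Equilibrium anomaly ΔT_eq = F / λ = 118.7 / 13.02 = 9.12 K.
t = 29.37 weeks = 1.78×10^7 s, so t/τ = 0.318.
ΔT(t) = ΔT_eq (1 − e^(−t/τ)) = 9.12 × (1 − e^−0.318) = 2.48 K.

2.5 K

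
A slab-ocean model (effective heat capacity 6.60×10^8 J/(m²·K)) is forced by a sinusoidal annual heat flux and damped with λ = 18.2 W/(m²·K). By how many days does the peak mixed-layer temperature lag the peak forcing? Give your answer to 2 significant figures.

83 days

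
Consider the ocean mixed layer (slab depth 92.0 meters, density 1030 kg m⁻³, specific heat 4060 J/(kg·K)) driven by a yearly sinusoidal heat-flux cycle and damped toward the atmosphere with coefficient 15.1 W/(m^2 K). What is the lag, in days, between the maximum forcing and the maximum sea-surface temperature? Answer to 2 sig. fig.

80 days

Areal heat capacity C = ρ c_p D = 1030 × 4060 × 92.0 = 3.85×10^8 J/(m^2 K).
ω = 2π / 3.15×10^7 s = 1.99×10^-7 s⁻¹.
Phase lag φ = arctan(Cω/λ) = arctan(76.7/15.1) = 1.38 rad.
Time lag = φ / ω = 1.38 / 1.99×10^-7 = 6.91×10^6 s = 80.0 days.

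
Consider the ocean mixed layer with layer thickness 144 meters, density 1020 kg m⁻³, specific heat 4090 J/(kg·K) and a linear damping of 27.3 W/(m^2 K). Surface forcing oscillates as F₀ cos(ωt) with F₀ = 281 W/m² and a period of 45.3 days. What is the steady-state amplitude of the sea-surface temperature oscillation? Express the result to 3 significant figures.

Areal heat capacity C = ρ c_p D = 1020 × 4090 × 144 = 6.01×10^8 J/(m²·K).
Angular frequency ω = 2π / T = 2π / 3.91×10^6 s = 1.61×10^-6 s⁻¹.
√((Cω)² + λ²) = √((964)² + 27.3²) = 965 W/(m²·K).
Amplitude A = F₀ / √((Cω)²+λ²) = 281 / 965 = 0.291 K.

0.291 K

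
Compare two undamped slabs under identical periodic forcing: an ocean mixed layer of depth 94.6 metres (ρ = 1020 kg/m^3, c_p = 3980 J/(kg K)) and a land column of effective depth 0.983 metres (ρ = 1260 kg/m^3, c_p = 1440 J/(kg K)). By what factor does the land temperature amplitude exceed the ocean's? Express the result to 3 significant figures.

215

C_ocean = 1020 × 3980 × 94.6 = 3.84×10^8 J/(m²·K).
C_land = 1260 × 1440 × 0.983 = 1.78×10^6 J/(m²·K).
Undamped amplitude ∝ 1/C, so A_land/A_ocean = C_ocean/C_land = 215.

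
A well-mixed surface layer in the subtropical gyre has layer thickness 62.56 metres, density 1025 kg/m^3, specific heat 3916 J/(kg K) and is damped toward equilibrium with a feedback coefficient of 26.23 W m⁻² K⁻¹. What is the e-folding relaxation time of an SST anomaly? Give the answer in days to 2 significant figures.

Areal heat capacity C = ρ c_p D = 1025 × 3916 × 62.56 = 2.51×10^8 J/(m²·K).
Relaxation time τ = C / λ = 2.51×10^8 / 26.23 = 9.57×10^6 s.
In days: 9.57×10^6 s / (86400 s/day) = 111 days.

110 days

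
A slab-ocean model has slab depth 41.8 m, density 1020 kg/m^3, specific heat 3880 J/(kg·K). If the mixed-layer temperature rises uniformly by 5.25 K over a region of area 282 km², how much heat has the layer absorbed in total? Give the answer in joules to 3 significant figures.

2.45×10^17 J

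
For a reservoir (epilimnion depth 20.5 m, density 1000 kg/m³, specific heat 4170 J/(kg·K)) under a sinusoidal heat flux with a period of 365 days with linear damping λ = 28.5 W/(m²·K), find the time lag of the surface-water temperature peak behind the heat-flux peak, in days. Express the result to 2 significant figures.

31 days

Areal heat capacity C = ρ c_p D = 1000 × 4170 × 20.5 = 8.55×10^7 J m⁻² K⁻¹.
ω = 2π / 3.15×10^7 s = 1.99×10^-7 s⁻¹.
Phase lag φ = arctan(Cω/λ) = arctan(17.0/28.5) = 0.539 rad.
Time lag = φ / ω = 0.539 / 1.99×10^-7 = 2.70×10^6 s = 31.3 days.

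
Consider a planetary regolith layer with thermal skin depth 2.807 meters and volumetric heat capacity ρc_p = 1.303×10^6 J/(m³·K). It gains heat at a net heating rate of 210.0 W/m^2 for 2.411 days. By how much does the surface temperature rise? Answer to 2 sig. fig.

Areal heat capacity C = ρc_p × D = 1.303×10^6 × 2.807 = 3.66×10^6 J/(m²·K).
Net heat input Q = F Δt = 210.0 × (2.411 days × 86400 s/day) = 4.37×10^7 J/m².
ΔT = Q / C = 4.37×10^7 / 3.66×10^6 = 12.0 K.

12 K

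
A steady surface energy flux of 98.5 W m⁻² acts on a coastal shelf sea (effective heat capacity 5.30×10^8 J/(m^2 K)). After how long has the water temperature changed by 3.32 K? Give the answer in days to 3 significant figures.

207 days

Areal heat capacity C = 5.30×10^8 J/(m^2 K) (given).
Time required: Δt = C ΔT / F = 5.30×10^8 × 3.32 / 98.5 = 1.79×10^7 s.
In days: 1.79×10^7 s / (86400 s/day) = 207 days.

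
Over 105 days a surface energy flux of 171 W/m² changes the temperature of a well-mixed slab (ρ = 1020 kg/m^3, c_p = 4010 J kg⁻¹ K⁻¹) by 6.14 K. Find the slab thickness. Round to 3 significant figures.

61.8 m

Heat input Q = F Δt = 171 × 9.07×10^6 s = 1.55×10^9 J/m².
Required areal heat capacity C = Q / ΔT = 2.53×10^8 J/(m²·K).
Depth D = C / (ρ c_p) = 2.53×10^8 / (1020 × 4010) = 61.8 m.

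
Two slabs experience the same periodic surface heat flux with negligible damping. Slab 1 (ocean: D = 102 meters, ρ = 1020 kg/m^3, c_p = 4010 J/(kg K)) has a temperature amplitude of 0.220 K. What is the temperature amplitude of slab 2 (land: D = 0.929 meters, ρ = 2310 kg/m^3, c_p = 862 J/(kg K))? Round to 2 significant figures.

50 K

C_ocean = 4.17×10^8 J/(m²·K); C_land = 1.85×10^6 J/(m²·K).
A ∝ 1/C ⇒ A_land = A_ocean × C_ocean/C_land = 0.220 × 226 = 49.6 K.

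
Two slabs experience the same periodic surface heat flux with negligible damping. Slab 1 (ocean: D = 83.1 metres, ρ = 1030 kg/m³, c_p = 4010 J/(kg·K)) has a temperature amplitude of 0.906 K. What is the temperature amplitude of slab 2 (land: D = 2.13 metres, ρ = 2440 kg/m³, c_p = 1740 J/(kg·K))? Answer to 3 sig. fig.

C_ocean = 3.43×10^8 J/(m²·K); C_land = 9.04×10^6 J/(m²·K).
A ∝ 1/C ⇒ A_land = A_ocean × C_ocean/C_land = 0.906 × 38.0 = 34.4 K.

34.4 K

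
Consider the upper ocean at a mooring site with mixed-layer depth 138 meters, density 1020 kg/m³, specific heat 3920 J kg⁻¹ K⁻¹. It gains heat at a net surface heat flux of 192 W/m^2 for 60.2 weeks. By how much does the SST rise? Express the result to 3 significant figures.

12.7 K

Areal heat capacity C = ρ c_p D = 1020 × 3920 × 138 = 5.52×10^8 J/(m^2 K).
Net heat input Q = F Δt = 192 × (60.2 weeks × 6.048×10^5 s/week) = 6.99×10^9 J/m².
ΔT = Q / C = 6.99×10^9 / 5.52×10^8 = 12.7 K.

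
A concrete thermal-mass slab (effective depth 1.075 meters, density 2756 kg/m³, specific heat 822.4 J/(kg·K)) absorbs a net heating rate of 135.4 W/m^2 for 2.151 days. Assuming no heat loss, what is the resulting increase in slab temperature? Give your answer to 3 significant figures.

Areal heat capacity C = ρ c_p D = 2756 × 822.4 × 1.075 = 2.44×10^6 J/(m^2 K).
Net heat input Q = F Δt = 135.4 × (2.151 days × 86400 s/day) = 2.52×10^7 J/m².
ΔT = Q / C = 2.52×10^7 / 2.44×10^6 = 10.3 K.

10.3 K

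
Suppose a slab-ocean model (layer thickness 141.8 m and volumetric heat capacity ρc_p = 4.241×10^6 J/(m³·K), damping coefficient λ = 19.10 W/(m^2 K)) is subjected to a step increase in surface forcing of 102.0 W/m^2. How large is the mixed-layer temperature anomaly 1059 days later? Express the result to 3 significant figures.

5.05 K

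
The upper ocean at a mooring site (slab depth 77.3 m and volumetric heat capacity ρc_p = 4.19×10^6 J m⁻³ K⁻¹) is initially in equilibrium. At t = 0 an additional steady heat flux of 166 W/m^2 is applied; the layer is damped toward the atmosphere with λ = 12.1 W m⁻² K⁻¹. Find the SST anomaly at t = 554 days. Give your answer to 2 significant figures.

11 K

Areal heat capacity C = ρc_p × D = 4.19×10^6 × 77.3 = 3.24×10^8 J m⁻² K⁻¹.
τ = C / λ = 3.24×10^8 / 12.1 = 2.68×10^7 s.
Equilibrium anomaly ΔT_eq = F / λ = 166 / 12.1 = 13.7 K.
t = 554 days = 4.79×10^7 s, so t/τ = 1.79.
ΔT(t) = ΔT_eq (1 − e^(−t/τ)) = 13.7 × (1 − e^−1.79) = 11.4 K.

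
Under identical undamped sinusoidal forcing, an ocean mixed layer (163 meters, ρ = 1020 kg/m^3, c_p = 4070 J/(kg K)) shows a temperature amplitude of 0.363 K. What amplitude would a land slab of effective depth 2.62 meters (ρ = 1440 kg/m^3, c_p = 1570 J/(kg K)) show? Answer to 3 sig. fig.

41.5 K

C_ocean = 6.77×10^8 J/(m²·K); C_land = 5.92×10^6 J/(m²·K).
A ∝ 1/C ⇒ A_land = A_ocean × C_ocean/C_land = 0.363 × 114 = 41.5 K.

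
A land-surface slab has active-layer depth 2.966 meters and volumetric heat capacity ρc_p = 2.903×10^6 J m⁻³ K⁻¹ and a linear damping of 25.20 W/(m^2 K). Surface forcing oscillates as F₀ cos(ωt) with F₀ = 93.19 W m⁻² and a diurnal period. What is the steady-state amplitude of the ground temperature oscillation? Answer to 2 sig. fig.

Areal heat capacity C = ρc_p × D = 2.903×10^6 × 2.966 = 8.61×10^6 J/(m²·K).
Angular frequency ω = 2π / T = 2π / 86400 s = 7.27×10^-5 s⁻¹.
√((Cω)² + λ²) = √((626)² + 25.20²) = 627 W/(m²·K).
Amplitude A = F₀ / √((Cω)²+λ²) = 93.19 / 627 = 0.149 K.

0.15 K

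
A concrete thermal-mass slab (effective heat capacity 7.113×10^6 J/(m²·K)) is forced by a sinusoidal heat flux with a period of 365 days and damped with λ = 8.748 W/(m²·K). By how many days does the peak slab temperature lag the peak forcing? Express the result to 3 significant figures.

Areal heat capacity C = 7.113×10^6 J/(m²·K) (given).
ω = 2π / 3.15×10^7 s = 1.99×10^-7 s⁻¹.
Phase lag φ = arctan(Cω/λ) = arctan(1.42/8.748) = 0.161 rad.
Time lag = φ / ω = 0.161 / 1.99×10^-7 = 8.06×10^5 s = 9.33 days.

9.33 days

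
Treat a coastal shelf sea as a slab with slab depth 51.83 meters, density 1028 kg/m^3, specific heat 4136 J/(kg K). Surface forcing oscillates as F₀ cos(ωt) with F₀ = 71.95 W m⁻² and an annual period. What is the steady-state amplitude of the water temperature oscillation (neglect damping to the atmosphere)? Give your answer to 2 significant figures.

Areal heat capacity C = ρ c_p D = 1028 × 4136 × 51.83 = 2.20×10^8 J m⁻² K⁻¹.
Angular frequency ω = 2π / T = 2π / 3.15×10^7 s = 1.99×10^-7 s⁻¹.
Cω = 2.20×10^8 × 1.99×10^-7 = 43.9 W/(m²·K).
Amplitude A = F₀ / (Cω) = 71.95 / 43.9 = 1.64 K.

1.6 K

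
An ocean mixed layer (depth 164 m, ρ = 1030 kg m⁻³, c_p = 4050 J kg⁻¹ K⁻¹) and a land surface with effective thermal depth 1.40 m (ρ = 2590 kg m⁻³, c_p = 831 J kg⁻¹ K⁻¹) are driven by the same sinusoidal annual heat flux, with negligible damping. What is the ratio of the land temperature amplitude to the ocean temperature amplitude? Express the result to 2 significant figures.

230

C_ocean = 1030 × 4050 × 164 = 6.84×10^8 J/(m²·K).
C_land = 2590 × 831 × 1.40 = 3.01×10^6 J/(m²·K).
Undamped amplitude ∝ 1/C, so A_land/A_ocean = C_ocean/C_land = 227.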